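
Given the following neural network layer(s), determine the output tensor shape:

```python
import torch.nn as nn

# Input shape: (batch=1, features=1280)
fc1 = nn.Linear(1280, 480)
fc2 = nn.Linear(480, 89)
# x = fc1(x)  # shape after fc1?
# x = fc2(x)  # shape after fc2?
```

Input: (1, 1280) -> after fc1: (1, 480) -> Output: (1, 89)

Answer: (1, 89)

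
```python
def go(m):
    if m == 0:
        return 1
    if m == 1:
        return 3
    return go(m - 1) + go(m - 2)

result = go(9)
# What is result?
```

Build up from base cases: go(0)=1, go(1)=3, go(2)=4, go(3)=7, go(4)=11, go(5)=18, go(6)=29, ..., go(9)=123

Answer: 123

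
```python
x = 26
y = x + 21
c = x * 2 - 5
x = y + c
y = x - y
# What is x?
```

Trace:
`x = 26` → x = 26
`y = x + 21` → y = 47
`c = x * 2 - 5` → c = 47
`x = y + c` → x = 94
`y = x - y` → y = 47
So x = 94

Answer: 94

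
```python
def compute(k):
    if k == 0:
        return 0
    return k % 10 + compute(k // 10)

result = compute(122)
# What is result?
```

Sum of digits of 122: 2 + 2 + 1 = 5

Answer: 5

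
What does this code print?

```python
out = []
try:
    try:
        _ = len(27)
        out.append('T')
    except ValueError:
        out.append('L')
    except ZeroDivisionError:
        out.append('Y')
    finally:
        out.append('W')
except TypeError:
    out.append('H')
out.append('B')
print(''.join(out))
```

Execution trace: 'W' (finally) → 'H' (outer except TypeError) → 'B' (after the try/except). Output: WHB

Answer: WHB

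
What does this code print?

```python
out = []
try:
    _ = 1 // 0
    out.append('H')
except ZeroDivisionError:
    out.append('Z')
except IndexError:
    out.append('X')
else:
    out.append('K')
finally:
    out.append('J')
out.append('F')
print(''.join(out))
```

Execution trace: 'Z' (except ZeroDivisionError) → 'J' (finally) → 'F' (after the try/except). Output: ZJF

Answer: ZJF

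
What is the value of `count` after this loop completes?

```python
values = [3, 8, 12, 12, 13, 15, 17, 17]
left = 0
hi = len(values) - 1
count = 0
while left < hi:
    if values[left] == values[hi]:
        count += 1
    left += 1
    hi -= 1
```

Count matching pairs from ends
`count` takes the values: 0

Answer: 0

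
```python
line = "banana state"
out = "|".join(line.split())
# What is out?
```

Trace:
`line = "banana state"` → line = 'banana state'
`out = "|".join(line.split())` → out = 'banana|state'
So out = 'banana|state'

Answer: 'banana|state'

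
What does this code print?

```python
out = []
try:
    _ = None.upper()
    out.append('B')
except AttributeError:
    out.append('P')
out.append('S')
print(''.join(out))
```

Execution trace: 'P' (except AttributeError) → 'S' (after the try/except). Output: PS

Answer: PS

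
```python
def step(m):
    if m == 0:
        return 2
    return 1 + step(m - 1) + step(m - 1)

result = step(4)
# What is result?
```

step(m) = 1 + 2·step(m-1), step(0)=2. Closed form: (2+1)·2^4 - 1 = 47.

Answer: 47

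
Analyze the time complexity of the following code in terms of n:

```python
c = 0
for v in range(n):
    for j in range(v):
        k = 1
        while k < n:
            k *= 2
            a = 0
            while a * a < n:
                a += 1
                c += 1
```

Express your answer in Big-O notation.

Each loop level contributes: n × n × log n × √n. Multiplying the contributions gives O(n^2√n log n).

Answer: O(n^2√n log n)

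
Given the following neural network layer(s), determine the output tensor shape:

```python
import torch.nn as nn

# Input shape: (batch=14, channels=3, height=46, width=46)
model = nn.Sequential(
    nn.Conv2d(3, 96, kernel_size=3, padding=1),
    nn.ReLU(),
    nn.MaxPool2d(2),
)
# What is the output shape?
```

Input: (14, 3, 46, 46) -> after Conv2d: (14, 96, 46, 46) -> after ReLU: (14, 96, 46, 46) -> Output: (14, 96, 23, 23)

Answer: (14, 96, 23, 23)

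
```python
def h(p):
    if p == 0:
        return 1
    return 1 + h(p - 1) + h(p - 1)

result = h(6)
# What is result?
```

h(p) = 1 + 2·h(p-1), h(0)=1. Closed form: (1+1)·2^6 - 1 = 127.

Answer: 127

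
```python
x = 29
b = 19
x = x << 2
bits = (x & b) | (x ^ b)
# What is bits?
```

Trace:
`x = 29` → x = 29
`b = 19` → b = 19
`x = x << 2` → x = 116
`bits = (x & b) | (x ^ b)` → bits = 119
So bits = 119

Answer: 119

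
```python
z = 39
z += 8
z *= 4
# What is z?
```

Trace:
`z = 39` → z = 39
`z += 8` → z = 47
`z *= 4` → z = 188
So z = 188

Answer: 188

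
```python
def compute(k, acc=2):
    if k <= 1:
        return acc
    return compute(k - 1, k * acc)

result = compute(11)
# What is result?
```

Accumulator trace (n, acc): (11, 2) -> (10, 22) -> (9, 220) -> (8, 1980) -> (7, 15840) -> (6, 110880) -> (5, 665280) -> (4, 3326400) -> (3, 13305600) -> (2, 39916800) -> (1, 79833600) -> return 79833600

Answer: 79833600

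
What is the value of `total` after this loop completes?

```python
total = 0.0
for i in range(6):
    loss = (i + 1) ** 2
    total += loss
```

Sum of squared losses 1² + 2² + ... + 6²
`total` takes the values: 0.0 → 1.0 → 5.0 → 14.0 → 30.0 → 55.0 → 91.0

Answer: 91.0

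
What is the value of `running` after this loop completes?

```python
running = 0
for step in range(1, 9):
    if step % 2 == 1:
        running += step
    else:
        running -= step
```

Add odd, subtract even
`running` takes the values: 0 → 1 → -1 → 2 → -2 → 3 → -3 → 4 → -4

Answer: -4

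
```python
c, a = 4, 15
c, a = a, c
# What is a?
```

Trace:
`c, a = 4, 15` → c = 4; a = 15
`c, a = a, c` → c = 15; a = 4
So a = 4

Answer: 4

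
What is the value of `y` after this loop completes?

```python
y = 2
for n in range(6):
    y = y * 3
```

Multiply by 3, 6 times: 2 * 3^6 = 1458
`y` takes the values: 2 → 6 → 18 → 54 → 162 → 486 → 1458

Answer: 1458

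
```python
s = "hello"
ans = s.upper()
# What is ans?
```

Trace:
`s = "hello"` → s = 'hello'
`ans = s.upper()` → ans = 'HELLO'
So ans = 'HELLO'

Answer: 'HELLO'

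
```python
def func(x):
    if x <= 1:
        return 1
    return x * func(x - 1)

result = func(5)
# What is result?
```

func(5) = 5 * 4 * 3 * 2 * 1 = 120

Answer: 120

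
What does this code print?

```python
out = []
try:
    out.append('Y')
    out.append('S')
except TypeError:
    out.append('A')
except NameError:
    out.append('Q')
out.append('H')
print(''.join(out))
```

Execution trace: 'Y' (try body) → 'S' (try body, no exception) → 'H' (after the try/except). Output: YSH

Answer: YSH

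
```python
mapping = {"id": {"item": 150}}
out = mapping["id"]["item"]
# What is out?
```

Trace:
`mapping = {"id": {"item": 150}}` → mapping = {'id': {'item': 150}}
`out = mapping["id"]["item"]` → out = 150
So out = 150

Answer: 150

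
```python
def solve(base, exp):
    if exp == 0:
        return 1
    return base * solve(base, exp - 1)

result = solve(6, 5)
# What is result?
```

solve(6, 5) = 6 * 6 * 6 * 6 * 6 = 7776

Answer: 7776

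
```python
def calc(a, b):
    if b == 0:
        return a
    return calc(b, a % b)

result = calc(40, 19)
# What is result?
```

calc(40, 19) -> calc(19, 2) -> calc(2, 1) -> calc(1, 0) -> 1

Answer: 1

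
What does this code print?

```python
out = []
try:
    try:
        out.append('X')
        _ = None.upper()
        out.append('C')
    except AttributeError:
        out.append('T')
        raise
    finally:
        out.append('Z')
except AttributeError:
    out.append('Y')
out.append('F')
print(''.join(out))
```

Execution trace: 'X' (inner try body) → 'T' (inner except AttributeError) → 'Z' (inner finally) → 'Y' (outer except AttributeError) → 'F' (after the try/except). Output: XTZYF

Answer: XTZYF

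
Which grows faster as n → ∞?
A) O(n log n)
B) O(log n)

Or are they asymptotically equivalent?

O(n log n) vs O(log n): Higher order terms dominate.

Answer: A) O(n log n) grows faster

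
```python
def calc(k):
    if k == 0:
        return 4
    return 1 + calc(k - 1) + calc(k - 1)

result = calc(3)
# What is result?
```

calc(k) = 1 + 2·calc(k-1), calc(0)=4. Closed form: (4+1)·2^3 - 1 = 39.

Answer: 39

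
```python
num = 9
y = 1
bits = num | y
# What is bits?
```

Trace:
`num = 9` → num = 9
`y = 1` → y = 1
`bits = num | y` → bits = 9
So bits = 9

Answer: 9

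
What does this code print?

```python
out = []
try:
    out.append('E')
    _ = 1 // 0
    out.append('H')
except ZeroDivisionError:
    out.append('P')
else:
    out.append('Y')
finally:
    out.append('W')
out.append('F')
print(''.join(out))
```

Execution trace: 'E' (try body) → 'P' (except ZeroDivisionError) → 'W' (finally) → 'F' (after the try/except). Output: EPWF

Answer: EPWF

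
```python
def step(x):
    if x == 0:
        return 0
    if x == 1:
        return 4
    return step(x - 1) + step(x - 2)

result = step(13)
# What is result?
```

Build up from base cases: step(0)=0, step(1)=4, step(2)=4, step(3)=8, step(4)=12, step(5)=20, step(6)=32, ..., step(13)=932

Answer: 932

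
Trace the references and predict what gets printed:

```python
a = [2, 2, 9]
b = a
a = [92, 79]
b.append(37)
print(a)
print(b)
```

Key concept: rebinding vs mutation: a is rebound to a new list, b still points at the original.
Step by step:
`a = [2, 2, 9]` → a = [2, 2, 9]
`b = a` → b = [2, 2, 9] (same object as a)
`a = [92, 79]` → a = [92, 79]
`b.append(37)` → b = [2, 2, 9, 37]
`print(a)` → prints [92, 79]
`print(b)` → prints [2, 2, 9, 37]

Answer:
[92, 79]
[2, 2, 9, 37]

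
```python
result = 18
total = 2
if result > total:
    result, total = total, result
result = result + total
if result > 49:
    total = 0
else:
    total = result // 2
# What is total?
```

Trace:
`result = 18` → result = 18
`total = 2` → total = 2
`if result > total: ...` → result > total is True → result = 2; total = 18
`result = result + total` → result = 20
`if result > 49: ...` → result > 49 is False, take else branch → total = 10
So total = 10

Answer: 10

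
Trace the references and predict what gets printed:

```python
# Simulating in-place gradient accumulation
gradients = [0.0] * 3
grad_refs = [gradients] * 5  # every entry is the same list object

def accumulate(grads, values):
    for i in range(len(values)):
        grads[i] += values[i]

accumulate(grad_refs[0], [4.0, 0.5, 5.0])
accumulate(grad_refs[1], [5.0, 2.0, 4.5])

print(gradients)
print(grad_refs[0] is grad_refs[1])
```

Key concept: gradient accumulation aliasing.
Step by step:
`gradients = [0.0] * 3` → gradients = [0.0, 0.0, 0.0]
`grad_refs = [gradients] * 5` → grad_refs = [[0.0, 0.0, 0.0], [0.0, 0.0, 0.0], [0.0, 0.0, 0.0], [0.0, 0.0, 0.0], [0.0, 0.0, 0.0]]
`accumulate(grad_refs[0], [4.0, 0.5, 5.0])` → gradients = [4.0, 0.5, 5.0]; grad_refs = [[4.0, 0.5, 5.0], [4.0, 0.5, 5.0], [4.0, 0.5, 5.0], [4.0, 0.5, 5.0], [4.0, 0.5, 5.0]]
`accumulate(grad_refs[1], [5.0, 2.0, 4.5])` → gradients = [9.0, 2.5, 9.5]; grad_refs = [[9.0, 2.5, 9.5], [9.0, 2.5, 9.5], [9.0, 2.5, 9.5], [9.0, 2.5, 9.5], [9.0, 2.5, 9.5]]
`print(gradients)` → prints [9.0, 2.5, 9.5]
`print(grad_refs[0] is grad_refs[1])` → prints True

Answer:
[9.0, 2.5, 9.5]
True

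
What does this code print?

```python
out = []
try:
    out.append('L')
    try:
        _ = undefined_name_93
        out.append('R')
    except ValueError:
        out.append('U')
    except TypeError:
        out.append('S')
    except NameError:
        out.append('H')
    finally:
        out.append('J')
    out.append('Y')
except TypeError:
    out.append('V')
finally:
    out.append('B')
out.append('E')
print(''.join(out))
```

Execution trace: 'L' (try body) → 'H' (inner except NameError) → 'J' (inner finally) → 'Y' (try body, no exception) → 'B' (finally) → 'E' (after the try/except). Output: LHJYBE

Answer: LHJYBE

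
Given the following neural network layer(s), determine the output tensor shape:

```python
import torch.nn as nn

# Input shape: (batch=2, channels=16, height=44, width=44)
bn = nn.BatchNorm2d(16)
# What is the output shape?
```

Input: (2, 16, 44, 44) -> Output: (2, 16, 44, 44)

Answer: (2, 16, 44, 44)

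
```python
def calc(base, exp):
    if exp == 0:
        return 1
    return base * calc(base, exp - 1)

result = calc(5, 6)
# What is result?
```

calc(5, 6) = 5 * 5 * 5 * 5 * 5 * 5 = 15625

Answer: 15625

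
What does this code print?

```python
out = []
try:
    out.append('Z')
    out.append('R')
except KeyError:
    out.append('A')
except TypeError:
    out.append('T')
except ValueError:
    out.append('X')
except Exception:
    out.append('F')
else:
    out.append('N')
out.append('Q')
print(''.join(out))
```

Execution trace: 'Z' (try body) → 'R' (try body, no exception) → 'N' (else) → 'Q' (after the try/except). Output: ZRNQ

Answer: ZRNQ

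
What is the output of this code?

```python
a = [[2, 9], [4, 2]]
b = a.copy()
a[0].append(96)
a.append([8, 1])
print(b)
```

Key concept: shallow copy with nested lists.
Step by step:
`a = [[2, 9], [4, 2]]` → a = [[2, 9], [4, 2]]
`b = a.copy()` → b = [[2, 9], [4, 2]]
`a[0].append(96)` → a = [[2, 9, 96], [4, 2]]; b = [[2, 9, 96], [4, 2]]
`a.append([8, 1])` → a = [[2, 9, 96], [4, 2], [8, 1]]
`print(b)` → prints [[2, 9, 96], [4, 2]]

Answer: [[2, 9, 96], [4, 2]]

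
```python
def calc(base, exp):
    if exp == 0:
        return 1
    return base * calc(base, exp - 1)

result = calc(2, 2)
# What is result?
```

calc(2, 2) = 2 * 2 = 4

Answer: 4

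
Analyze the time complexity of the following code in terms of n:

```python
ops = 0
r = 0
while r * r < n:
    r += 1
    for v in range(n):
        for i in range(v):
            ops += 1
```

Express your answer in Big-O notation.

Each loop level contributes: √n × n × n. Multiplying the contributions gives O(n^2√n).

Answer: O(n^2√n)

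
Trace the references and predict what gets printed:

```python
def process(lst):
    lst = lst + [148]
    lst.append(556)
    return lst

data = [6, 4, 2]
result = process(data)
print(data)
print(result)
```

Key concept: rebinding parameter vs mutation.
Step by step:
`data = [6, 4, 2]` → data = [6, 4, 2]
`result = process(data)` → result = [6, 4, 2, 148, 556]
`print(data)` → prints [6, 4, 2]
`print(result)` → prints [6, 4, 2, 148, 556]

Answer:
[6, 4, 2]
[6, 4, 2, 148, 556]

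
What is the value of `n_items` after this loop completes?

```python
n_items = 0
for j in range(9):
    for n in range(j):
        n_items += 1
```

Triangle number: 0+1+2+...+8
`n_items` takes the values: 0 → 1 → 2 → 3 → 4 → 5 → 6 → 7 → 8 → 9 → 10 → 11 → 12 → 13 → 14 → 15 → 16 → 17 → 18 → 19 → 20 → 21 → 22 → 23 → 24 → 25 → 26 → 27 → 28 → 29 → 30 → 31 → 32 → 33 → 34 → 35 → 36

Answer: 36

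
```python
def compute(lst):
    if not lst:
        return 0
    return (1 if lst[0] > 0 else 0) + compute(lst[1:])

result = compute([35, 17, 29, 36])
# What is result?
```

Count of positive elements in [35, 17, 29, 36] = 4

Answer: 4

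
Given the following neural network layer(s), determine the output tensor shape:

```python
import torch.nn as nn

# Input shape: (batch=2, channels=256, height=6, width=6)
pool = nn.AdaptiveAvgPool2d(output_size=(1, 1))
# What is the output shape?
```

Input: (2, 256, 6, 6) -> Output: (2, 256, 1, 1)

Answer: (2, 256, 1, 1)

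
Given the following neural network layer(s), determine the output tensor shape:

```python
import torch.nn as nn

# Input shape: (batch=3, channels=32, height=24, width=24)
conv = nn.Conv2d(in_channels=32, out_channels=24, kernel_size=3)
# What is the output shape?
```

Input: (3, 32, 24, 24) -> Output: (3, 24, 22, 22)

Answer: (3, 24, 22, 22)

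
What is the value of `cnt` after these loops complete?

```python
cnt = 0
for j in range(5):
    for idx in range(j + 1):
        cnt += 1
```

Triangle: 1 + 2 + ... + 5
`cnt` takes the values: 0 → 1 → 2 → 3 → 4 → 5 → 6 → 7 → 8 → 9 → 10 → 11 → 12 → 13 → 14 → 15

Answer: 15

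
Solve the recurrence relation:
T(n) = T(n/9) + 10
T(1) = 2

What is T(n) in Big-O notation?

Each step divides n by 9 and adds 10. After log_9(n) steps we reach T(1)=2. So T(n) = 10·log_9(n) + 2 = O(log n).

Answer: O(log n)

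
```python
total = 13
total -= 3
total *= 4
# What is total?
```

Trace:
`total = 13` → total = 13
`total -= 3` → total = 10
`total *= 4` → total = 40
So total = 40

Answer: 40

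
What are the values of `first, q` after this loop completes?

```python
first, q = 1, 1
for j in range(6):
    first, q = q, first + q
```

Fibonacci: after 6 iterations
`first, q` takes the values: (1, 1) → (1, 2) → (2, 3) → (3, 5) → (5, 8) → (8, 13) → (13, 21)

Answer: 13, 21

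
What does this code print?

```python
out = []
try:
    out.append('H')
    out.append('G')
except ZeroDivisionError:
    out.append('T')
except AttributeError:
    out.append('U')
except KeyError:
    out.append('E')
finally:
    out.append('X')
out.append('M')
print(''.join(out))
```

Execution trace: 'H' (try body) → 'G' (try body, no exception) → 'X' (finally) → 'M' (after the try/except). Output: HGXM

Answer: HGXM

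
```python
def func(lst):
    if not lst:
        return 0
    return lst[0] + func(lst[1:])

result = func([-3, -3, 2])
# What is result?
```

(-3) + (-3) + 2 + 0 = -4

Answer: -4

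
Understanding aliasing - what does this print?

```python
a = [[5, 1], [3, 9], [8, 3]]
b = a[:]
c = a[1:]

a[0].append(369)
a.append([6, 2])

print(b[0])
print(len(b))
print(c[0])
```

Key concept: slice with nested mutation.
Step by step:
`a = [[5, 1], [3, 9], [8, 3]]` → a = [[5, 1], [3, 9], [8, 3]]
`b = a[:]` → b = [[5, 1], [3, 9], [8, 3]]
`c = a[1:]` → c = [[3, 9], [8, 3]]
`a[0].append(369)` → a = [[5, 1, 369], [3, 9], [8, 3]]; b = [[5, 1, 369], [3, 9], [8, 3]]
`a.append([6, 2])` → a = [[5, 1, 369], [3, 9], [8, 3], [6, 2]]
`print(b[0])` → prints [5, 1, 369]
`print(len(b))` → prints 3
`print(c[0])` → prints [3, 9]

Answer:
[5, 1, 369]
3
[3, 9]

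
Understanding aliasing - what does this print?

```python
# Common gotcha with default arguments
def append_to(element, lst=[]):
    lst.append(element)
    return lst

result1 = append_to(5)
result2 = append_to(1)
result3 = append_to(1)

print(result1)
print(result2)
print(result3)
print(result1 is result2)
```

Key concept: mutable default argument gotcha.
Step by step:
`result1 = append_to(5)` → result1 = [5]
`result2 = append_to(1)` → result1 = [5, 1] (same object as result2); result2 = [5, 1] (same object as result1)
`result3 = append_to(1)` → result1 = [5, 1, 1] (same object as result2, result3); result2 = [5, 1, 1] (same object as result1, result3); result3 = [5, 1, 1] (same object as result1, result2)
`print(result1)` → prints [5, 1, 1]
`print(result2)` → prints [5, 1, 1]
`print(result3)` → prints [5, 1, 1]
`print(result1 is result2)` → prints True

Answer:
[5, 1, 1]
[5, 1, 1]
[5, 1, 1]
True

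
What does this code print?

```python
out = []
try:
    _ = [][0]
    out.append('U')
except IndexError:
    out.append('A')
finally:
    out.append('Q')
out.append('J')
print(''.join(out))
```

Execution trace: 'A' (except IndexError) → 'Q' (finally) → 'J' (after the try/except). Output: AQJ

Answer: AQJ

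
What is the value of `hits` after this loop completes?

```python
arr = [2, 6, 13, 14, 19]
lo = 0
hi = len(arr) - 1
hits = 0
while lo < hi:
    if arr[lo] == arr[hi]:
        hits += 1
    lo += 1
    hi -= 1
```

Count matching pairs from ends
`hits` takes the values: 0

Answer: 0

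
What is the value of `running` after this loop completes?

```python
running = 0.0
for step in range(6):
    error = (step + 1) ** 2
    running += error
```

Sum of squared losses 1² + 2² + ... + 6²
`running` takes the values: 0.0 → 1.0 → 5.0 → 14.0 → 30.0 → 55.0 → 91.0

Answer: 91.0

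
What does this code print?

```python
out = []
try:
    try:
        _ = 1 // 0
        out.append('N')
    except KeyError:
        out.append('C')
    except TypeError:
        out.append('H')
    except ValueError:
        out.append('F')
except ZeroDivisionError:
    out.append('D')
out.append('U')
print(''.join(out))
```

Execution trace: 'D' (outer except ZeroDivisionError) → 'U' (after the try/except). Output: DU

Answer: DU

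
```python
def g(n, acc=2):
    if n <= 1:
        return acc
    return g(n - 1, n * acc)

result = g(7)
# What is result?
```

Accumulator trace (n, acc): (7, 2) -> (6, 14) -> (5, 84) -> (4, 420) -> (3, 1680) -> (2, 5040) -> (1, 10080) -> return 10080

Answer: 10080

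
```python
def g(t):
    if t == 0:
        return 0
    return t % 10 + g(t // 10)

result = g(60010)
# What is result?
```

Sum of digits of 60010: 0 + 1 + 0 + 0 + 6 = 7

Answer: 7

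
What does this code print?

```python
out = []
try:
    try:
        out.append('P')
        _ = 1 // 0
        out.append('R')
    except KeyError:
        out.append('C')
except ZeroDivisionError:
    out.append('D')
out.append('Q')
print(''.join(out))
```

Execution trace: 'P' (try body) → 'D' (outer except ZeroDivisionError) → 'Q' (after the try/except). Output: PDQ

Answer: PDQ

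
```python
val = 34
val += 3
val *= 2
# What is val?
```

Trace:
`val = 34` → val = 34
`val += 3` → val = 37
`val *= 2` → val = 74
So val = 74

Answer: 74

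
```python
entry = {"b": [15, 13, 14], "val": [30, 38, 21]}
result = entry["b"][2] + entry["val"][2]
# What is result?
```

Trace:
`entry = {"b": [15, 13, 14], "val": [30, 38, 21]}` → entry = {'b': [15, 13, 14], 'val': [30, 38, 21]}
`result = entry["b"][2] + entry["val"][2]` → result = 35
So result = 35

Answer: 35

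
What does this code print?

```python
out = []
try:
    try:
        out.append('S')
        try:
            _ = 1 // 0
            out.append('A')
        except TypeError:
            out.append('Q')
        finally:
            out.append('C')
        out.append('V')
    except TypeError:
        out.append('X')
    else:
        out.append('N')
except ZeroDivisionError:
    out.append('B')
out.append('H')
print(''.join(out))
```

Execution trace: 'S' (try body) → 'C' (inner finally) → 'B' (outer except ZeroDivisionError) → 'H' (after the try/except). Output: SCBH

Answer: SCBH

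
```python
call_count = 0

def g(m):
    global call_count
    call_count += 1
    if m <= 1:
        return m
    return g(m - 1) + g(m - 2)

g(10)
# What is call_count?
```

Calls(m) = 1 + Calls(m-1) + Calls(m-2); Calls(0)=Calls(1)=1. For m=10 this gives 177.

Answer: 177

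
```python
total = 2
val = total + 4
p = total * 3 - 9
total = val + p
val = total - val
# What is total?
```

Trace:
`total = 2` → total = 2
`val = total + 4` → val = 6
`p = total * 3 - 9` → p = -3
`total = val + p` → total = 3
`val = total - val` → val = -3
So total = 3

Answer: 3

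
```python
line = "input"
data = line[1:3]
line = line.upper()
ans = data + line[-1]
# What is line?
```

Trace:
`line = "input"` → line = 'input'
`data = line[1:3]` → data = 'np'
`line = line.upper()` → line = 'INPUT'
`ans = data + line[-1]` → ans = 'npT'
So line = 'INPUT'

Answer: 'INPUT'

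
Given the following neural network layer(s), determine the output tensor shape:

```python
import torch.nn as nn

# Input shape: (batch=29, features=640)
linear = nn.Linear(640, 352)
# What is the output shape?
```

Input: (29, 640) -> Output: (29, 352)

Answer: (29, 352)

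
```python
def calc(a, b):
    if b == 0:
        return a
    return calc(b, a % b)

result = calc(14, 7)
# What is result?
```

calc(14, 7) -> calc(7, 0) -> 7

Answer: 7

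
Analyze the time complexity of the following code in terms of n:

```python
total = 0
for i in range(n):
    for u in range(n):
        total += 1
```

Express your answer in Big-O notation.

Each loop level contributes: n × n. Multiplying the contributions gives O(n^2).

Answer: O(n^2)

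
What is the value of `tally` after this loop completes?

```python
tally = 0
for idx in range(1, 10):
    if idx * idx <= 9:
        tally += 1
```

Count numbers where idx² ≤ 9
`tally` takes the values: 0 → 1 → 2 → 3

Answer: 3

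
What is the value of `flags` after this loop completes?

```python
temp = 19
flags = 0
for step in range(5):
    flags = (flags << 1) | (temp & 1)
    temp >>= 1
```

Reverse lowest 5 bits of 19
`flags` takes the values: 0 → 1 → 3 → 6 → 12 → 25

Answer: 25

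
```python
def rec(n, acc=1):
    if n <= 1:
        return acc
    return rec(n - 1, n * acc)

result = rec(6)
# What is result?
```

Accumulator trace (n, acc): (6, 1) -> (5, 6) -> (4, 30) -> (3, 120) -> (2, 360) -> (1, 720) -> return 720

Answer: 720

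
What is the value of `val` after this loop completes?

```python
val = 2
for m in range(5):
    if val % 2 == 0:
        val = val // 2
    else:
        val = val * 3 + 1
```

Collatz-style transformation from 2
`val` takes the values: 2 → 1 → 4 → 2 → 1 → 4

Answer: 4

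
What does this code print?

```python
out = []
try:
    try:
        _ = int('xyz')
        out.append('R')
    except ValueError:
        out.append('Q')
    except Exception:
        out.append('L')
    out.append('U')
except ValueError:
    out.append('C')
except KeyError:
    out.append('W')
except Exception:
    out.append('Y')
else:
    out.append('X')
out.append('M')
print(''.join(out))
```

Execution trace: 'Q' (inner except ValueError) → 'U' (try body, no exception) → 'X' (else) → 'M' (after the try/except). Output: QUXM

Answer: QUXM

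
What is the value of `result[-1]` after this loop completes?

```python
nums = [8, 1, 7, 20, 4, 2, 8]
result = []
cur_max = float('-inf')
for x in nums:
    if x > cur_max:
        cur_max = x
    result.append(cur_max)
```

Running max ends at 20
`result` takes the values: [] → [8] → [8, 8] → [8, 8, 8] → [8, 8, 8, 20] → [8, 8, 8, 20, 20] → [8, 8, 8, 20, 20, 20] → [8, 8, 8, 20, 20, 20, 20]
So `result[-1]` = 20

Answer: 20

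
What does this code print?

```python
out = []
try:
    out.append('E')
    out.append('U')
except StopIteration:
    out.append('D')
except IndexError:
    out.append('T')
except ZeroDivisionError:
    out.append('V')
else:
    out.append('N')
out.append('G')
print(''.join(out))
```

Execution trace: 'E' (try body) → 'U' (try body, no exception) → 'N' (else) → 'G' (after the try/except). Output: EUNG

Answer: EUNG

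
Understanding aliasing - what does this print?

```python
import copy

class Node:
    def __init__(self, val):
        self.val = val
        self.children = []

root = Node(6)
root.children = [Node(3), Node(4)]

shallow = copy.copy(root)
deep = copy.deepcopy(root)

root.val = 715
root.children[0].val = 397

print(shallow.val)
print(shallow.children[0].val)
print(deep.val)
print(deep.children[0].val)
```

Key concept: deep copy with custom objects.
Step by step:
`root = Node(6)` → root = Node(val=6, children=[])
`root.children = [Node(3), Node(4)]` → root = Node(val=6, children=[Node(val=3, children=[]), Node(val=4, children=[])])
`shallow = copy.copy(root)` → shallow = Node(val=6, children=[Node(val=3, children=[]), Node(val=4, children=[])])
`deep = copy.deepcopy(root)` → deep = Node(val=6, children=[Node(val=3, children=[]), Node(val=4, children=[])])
`root.val = 715` → root = Node(val=715, children=[Node(val=3, children=[]), Node(val=4, children=[])])
`root.children[0].val = 397` → root = Node(val=715, children=[Node(val=397, children=[]), Node(val=4, children=[])]); shallow = Node(val=6, children=[Node(val=397, children=[]), Node(val=4, children=[])])
`print(shallow.val)` → prints 6
`print(shallow.children[0].val)` → prints 397
`print(deep.val)` → prints 6
`print(deep.children[0].val)` → prints 3

Answer:
6
397
6
3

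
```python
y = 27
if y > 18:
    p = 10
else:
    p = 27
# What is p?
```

Trace:
`y = 27` → y = 27
`if y > 18: ...` → y > 18 is True → p = 10
So p = 10

Answer: 10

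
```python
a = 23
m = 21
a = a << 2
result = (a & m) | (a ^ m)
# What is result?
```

Trace:
`a = 23` → a = 23
`m = 21` → m = 21
`a = a << 2` → a = 92
`result = (a & m) | (a ^ m)` → result = 93
So result = 93

Answer: 93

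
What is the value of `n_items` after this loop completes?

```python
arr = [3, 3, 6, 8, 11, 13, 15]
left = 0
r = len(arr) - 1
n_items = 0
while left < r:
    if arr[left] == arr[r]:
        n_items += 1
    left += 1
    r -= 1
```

Count matching pairs from ends
`n_items` takes the values: 0

Answer: 0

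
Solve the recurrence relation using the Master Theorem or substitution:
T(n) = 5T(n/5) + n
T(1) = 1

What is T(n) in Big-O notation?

By Master Theorem: a=5, b=5, f(n)=n. Since log_5(5) = 1 and f(n) = Θ(n^1), Case 2 applies. T(n) = O(n log n).

Answer: O(n log n)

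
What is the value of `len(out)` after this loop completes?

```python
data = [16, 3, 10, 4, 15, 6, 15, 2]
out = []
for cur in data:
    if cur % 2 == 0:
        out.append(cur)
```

Count even numbers in [16, 3, 10, 4, 15, 6, 15, 2]
`out` takes the values: [] → [16] → [16, 10] → [16, 10, 4] → [16, 10, 4, 6] → [16, 10, 4, 6, 2]
So `len(out)` = 5

Answer: 5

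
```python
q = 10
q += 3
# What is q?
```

Trace:
`q = 10` → q = 10
`q += 3` → q = 13
So q = 13

Answer: 13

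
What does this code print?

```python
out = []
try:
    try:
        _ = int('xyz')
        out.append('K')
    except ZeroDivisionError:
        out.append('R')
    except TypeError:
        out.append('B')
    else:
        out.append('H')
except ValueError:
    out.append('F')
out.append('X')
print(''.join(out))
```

Execution trace: 'F' (outer except ValueError) → 'X' (after the try/except). Output: FX

Answer: FX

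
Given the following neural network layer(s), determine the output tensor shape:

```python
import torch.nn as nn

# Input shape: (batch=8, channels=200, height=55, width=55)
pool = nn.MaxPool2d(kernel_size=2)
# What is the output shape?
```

Input: (8, 200, 55, 55) -> Output: (8, 200, 27, 27)

Answer: (8, 200, 27, 27)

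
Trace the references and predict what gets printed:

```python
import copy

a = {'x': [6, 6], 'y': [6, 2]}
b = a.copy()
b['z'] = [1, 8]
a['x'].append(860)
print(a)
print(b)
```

Key concept: shallow copy of dict with mutable values.
Step by step:
`a = {'x': [6, 6], 'y': [6, 2]}` → a = {'x': [6, 6], 'y': [6, 2]}
`b = a.copy()` → b = {'x': [6, 6], 'y': [6, 2]}
`b['z'] = [1, 8]` → b = {'x': [6, 6], 'y': [6, 2], 'z': [1, 8]}
`a['x'].append(860)` → a = {'x': [6, 6, 860], 'y': [6, 2]}; b = {'x': [6, 6, 860], 'y': [6, 2], 'z': [1, 8]}
`print(a)` → prints {'x': [6, 6, 860], 'y': [6, 2]}
`print(b)` → prints {'x': [6, 6, 860], 'y': [6, 2], 'z': [1, 8]}

Answer:
{'x': [6, 6, 860], 'y': [6, 2]}
{'x': [6, 6, 860], 'y': [6, 2], 'z': [1, 8]}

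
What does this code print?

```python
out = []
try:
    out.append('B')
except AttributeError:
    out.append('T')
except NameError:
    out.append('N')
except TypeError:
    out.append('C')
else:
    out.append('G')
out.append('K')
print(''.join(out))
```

Execution trace: 'B' (try body, no exception) → 'G' (else) → 'K' (after the try/except). Output: BGK

Answer: BGK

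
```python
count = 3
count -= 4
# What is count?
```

Trace:
`count = 3` → count = 3
`count -= 4` → count = -1
So count = -1

Answer: -1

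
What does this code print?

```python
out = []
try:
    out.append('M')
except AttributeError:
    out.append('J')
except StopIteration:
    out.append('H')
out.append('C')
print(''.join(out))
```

Execution trace: 'M' (try body, no exception) → 'C' (after the try/except). Output: MC

Answer: MC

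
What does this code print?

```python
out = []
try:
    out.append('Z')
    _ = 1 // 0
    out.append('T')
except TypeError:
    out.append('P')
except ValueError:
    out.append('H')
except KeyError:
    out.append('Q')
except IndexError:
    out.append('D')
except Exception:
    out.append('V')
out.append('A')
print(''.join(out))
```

Execution trace: 'Z' (try body) → 'V' (except Exception) → 'A' (after the try/except). Output: ZVA

Answer: ZVA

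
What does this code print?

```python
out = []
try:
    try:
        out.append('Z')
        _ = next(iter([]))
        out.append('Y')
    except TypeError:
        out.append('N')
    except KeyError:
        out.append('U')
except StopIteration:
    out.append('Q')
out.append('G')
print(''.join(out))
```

Execution trace: 'Z' (try body) → 'Q' (outer except StopIteration) → 'G' (after the try/except). Output: ZQG

Answer: ZQG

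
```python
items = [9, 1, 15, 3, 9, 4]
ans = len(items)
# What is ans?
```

Trace:
`items = [9, 1, 15, 3, 9, 4]` → items = [9, 1, 15, 3, 9, 4]
`ans = len(items)` → ans = 6
So ans = 6

Answer: 6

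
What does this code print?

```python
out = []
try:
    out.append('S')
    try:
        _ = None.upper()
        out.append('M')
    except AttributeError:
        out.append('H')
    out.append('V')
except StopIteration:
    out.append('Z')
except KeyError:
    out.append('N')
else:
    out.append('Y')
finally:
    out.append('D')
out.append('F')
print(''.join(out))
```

Execution trace: 'S' (try body) → 'H' (inner except AttributeError) → 'V' (try body, no exception) → 'Y' (else) → 'D' (finally) → 'F' (after the try/except). Output: SHVYDF

Answer: SHVYDF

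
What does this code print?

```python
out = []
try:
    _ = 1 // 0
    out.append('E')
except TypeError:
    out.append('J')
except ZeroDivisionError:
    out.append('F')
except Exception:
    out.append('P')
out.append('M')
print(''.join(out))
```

Execution trace: 'F' (except ZeroDivisionError) → 'M' (after the try/except). Output: FM

Answer: FM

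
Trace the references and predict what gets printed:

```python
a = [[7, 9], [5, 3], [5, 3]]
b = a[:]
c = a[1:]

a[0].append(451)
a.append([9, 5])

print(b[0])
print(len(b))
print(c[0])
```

Key concept: slice with nested mutation.
Step by step:
`a = [[7, 9], [5, 3], [5, 3]]` → a = [[7, 9], [5, 3], [5, 3]]
`b = a[:]` → b = [[7, 9], [5, 3], [5, 3]]
`c = a[1:]` → c = [[5, 3], [5, 3]]
`a[0].append(451)` → a = [[7, 9, 451], [5, 3], [5, 3]]; b = [[7, 9, 451], [5, 3], [5, 3]]
`a.append([9, 5])` → a = [[7, 9, 451], [5, 3], [5, 3], [9, 5]]
`print(b[0])` → prints [7, 9, 451]
`print(len(b))` → prints 3
`print(c[0])` → prints [5, 3]

Answer:
[7, 9, 451]
3
[5, 3]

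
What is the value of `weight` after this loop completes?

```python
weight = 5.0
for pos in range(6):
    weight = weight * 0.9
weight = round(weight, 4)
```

Exponential decay: 5.0 * 0.9^6
`weight` takes the values: 5.0 → 4.5 → 4.05 → 3.645 → 3.2805 → 2.95245 → 2.657205 → 2.6572

Answer: 2.6572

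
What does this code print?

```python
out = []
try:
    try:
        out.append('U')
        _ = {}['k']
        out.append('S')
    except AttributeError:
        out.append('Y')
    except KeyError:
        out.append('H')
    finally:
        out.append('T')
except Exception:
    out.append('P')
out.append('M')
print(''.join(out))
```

Execution trace: 'U' (inner try body) → 'H' (inner except KeyError) → 'T' (inner finally) → 'M' (after the try/except). Output: UHTM

Answer: UHTM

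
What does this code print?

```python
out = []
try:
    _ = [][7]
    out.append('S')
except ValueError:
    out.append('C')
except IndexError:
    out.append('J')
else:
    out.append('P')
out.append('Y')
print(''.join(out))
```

Execution trace: 'J' (except IndexError) → 'Y' (after the try/except). Output: JY

Answer: JY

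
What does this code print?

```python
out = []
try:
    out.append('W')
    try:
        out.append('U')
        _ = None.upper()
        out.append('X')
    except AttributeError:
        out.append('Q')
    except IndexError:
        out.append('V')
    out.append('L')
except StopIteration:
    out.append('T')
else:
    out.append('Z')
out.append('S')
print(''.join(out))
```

Execution trace: 'W' (try body) → 'U' (inner try body) → 'Q' (inner except AttributeError) → 'L' (try body, no exception) → 'Z' (else) → 'S' (after the try/except). Output: WUQLZS

Answer: WUQLZS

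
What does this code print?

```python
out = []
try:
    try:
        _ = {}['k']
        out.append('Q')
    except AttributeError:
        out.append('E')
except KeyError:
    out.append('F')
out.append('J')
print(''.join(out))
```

Execution trace: 'F' (outer except KeyError) → 'J' (after the try/except). Output: FJ

Answer: FJ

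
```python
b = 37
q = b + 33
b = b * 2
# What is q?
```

Trace:
`b = 37` → b = 37
`q = b + 33` → q = 70
`b = b * 2` → b = 74
So q = 70

Answer: 70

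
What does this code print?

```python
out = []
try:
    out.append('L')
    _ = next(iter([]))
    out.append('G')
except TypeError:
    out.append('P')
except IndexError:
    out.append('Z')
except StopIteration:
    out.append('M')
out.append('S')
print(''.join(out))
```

Execution trace: 'L' (try body) → 'M' (except StopIteration) → 'S' (after the try/except). Output: LMS

Answer: LMS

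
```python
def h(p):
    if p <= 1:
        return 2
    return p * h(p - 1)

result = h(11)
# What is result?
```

h(11) = 11 * 10 * 9 * 8 * 7 * 6 * 5 * 4 * 3 * 2 * 2 = 79833600

Answer: 79833600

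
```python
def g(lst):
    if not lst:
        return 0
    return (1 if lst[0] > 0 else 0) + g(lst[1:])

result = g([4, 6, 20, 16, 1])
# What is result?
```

Count of positive elements in [4, 6, 20, 16, 1] = 5

Answer: 5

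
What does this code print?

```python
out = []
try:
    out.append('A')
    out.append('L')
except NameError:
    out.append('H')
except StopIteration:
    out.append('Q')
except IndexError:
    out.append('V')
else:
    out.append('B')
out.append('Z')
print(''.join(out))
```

Execution trace: 'A' (try body) → 'L' (try body, no exception) → 'B' (else) → 'Z' (after the try/except). Output: ALBZ

Answer: ALBZ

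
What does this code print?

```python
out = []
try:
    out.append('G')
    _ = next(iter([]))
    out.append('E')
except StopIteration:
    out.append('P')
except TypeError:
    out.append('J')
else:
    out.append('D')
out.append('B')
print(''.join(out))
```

Execution trace: 'G' (try body) → 'P' (except StopIteration) → 'B' (after the try/except). Output: GPB

Answer: GPB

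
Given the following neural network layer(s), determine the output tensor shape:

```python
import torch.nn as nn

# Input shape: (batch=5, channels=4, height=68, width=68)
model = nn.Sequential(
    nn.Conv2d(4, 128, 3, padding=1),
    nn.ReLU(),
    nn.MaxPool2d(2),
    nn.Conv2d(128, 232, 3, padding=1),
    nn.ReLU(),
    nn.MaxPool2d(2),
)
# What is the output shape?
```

Input: (5, 4, 68, 68) -> after first Conv2d: (5, 128, 68, 68) -> after first MaxPool2d: (5, 128, 34, 34) -> after second Conv2d: (5, 232, 34, 34) -> Output: (5, 232, 17, 17)

Answer: (5, 232, 17, 17)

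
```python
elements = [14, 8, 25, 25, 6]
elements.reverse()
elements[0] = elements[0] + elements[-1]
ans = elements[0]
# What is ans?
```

Trace:
`elements = [14, 8, 25, 25, 6]` → elements = [14, 8, 25, 25, 6]
`elements.reverse()` → elements = [6, 25, 25, 8, 14]
`elements[0] = elements[0] + elements[-1]` → elements = [20, 25, 25, 8, 14]
`ans = elements[0]` → ans = 20
So ans = 20

Answer: 20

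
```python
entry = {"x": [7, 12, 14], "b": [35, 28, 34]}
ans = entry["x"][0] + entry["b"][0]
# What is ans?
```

Trace:
`entry = {"x": [7, 12, 14], "b": [35, 28, 34]}` → entry = {'x': [7, 12, 14], 'b': [35, 28, 34]}
`ans = entry["x"][0] + entry["b"][0]` → ans = 42
So ans = 42

Answer: 42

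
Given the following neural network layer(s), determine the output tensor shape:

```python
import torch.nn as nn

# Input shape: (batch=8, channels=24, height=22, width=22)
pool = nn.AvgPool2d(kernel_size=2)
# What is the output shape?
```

Input: (8, 24, 22, 22) -> Output: (8, 24, 11, 11)

Answer: (8, 24, 11, 11)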